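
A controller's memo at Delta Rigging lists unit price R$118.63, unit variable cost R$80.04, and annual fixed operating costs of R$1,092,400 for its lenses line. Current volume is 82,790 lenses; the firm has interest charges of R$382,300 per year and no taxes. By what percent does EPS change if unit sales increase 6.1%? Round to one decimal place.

+11.3%

Total contribution margin = 82,790 × R$38.59 = R$3,194,866.10.
Operating income = contribution − fixed costs = R$3,194,866.10 − R$1,092,400 = R$2,102,466.10.
Interest = R$382,300.00, so EBIT − I = R$1,720,166.10.
Degree of combined leverage = contribution ÷ (EBIT − I) = R$3,194,866.10 ÷ R$1,720,166.10 = 1.8573.
EPS therefore changes by 1.8573 × (+6.1%) = +11.3%.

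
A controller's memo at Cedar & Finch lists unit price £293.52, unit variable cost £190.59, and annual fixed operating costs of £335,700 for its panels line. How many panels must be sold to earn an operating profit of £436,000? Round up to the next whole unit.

7,498 panels

Contribution margin per unit = £293.52 − £190.59 = £102.93.
Units = (FC + target) / CM = (£335,700 + £436,000) / £102.93 = 7,497.33, so 7,498 panels.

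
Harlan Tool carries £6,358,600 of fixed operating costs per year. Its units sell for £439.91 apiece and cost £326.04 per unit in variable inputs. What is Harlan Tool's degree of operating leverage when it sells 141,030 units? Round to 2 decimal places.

1.66

Total contribution margin = 141,030 × £113.87 = £16,059,086.10.
Operating income = contribution − fixed costs = £16,059,086.10 − £6,358,600 = £9,700,486.10.
So DOL = total CM / EBIT = £16,059,086.10 / £9,700,486.10 = 1.6555.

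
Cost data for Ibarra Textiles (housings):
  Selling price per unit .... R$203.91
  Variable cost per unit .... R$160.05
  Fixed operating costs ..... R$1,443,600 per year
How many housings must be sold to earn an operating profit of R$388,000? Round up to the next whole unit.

41,761 housings

Unit CM = price − variable cost = R$203.91 − R$160.05 = R$43.86.
Need Q such that Q × R$43.86 − R$1,443,600 = R$388,000, i.e. Q = R$1,831,600 / R$43.86 = 41,760.15 → 41,761.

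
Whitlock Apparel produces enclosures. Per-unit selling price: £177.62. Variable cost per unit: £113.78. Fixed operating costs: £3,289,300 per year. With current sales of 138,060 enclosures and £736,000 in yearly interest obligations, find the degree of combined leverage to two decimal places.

Total contribution margin = 138,060 × £63.84 = £8,813,750.40.
Subtracting fixed costs: EBIT = £8,813,750.40 − £3,289,300 = £5,524,450.40. Interest = £736,000.00, so EBIT − I = £4,788,450.40.
Degree of total leverage = total CM / (EBIT − interest) = £8,813,750.40 / £4,788,450.40 = 1.8406.

1.84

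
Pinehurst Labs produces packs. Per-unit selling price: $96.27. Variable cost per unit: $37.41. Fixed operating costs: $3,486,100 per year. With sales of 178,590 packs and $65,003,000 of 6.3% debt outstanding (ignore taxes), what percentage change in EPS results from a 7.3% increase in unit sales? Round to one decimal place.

Contribution at this volume is 178,590 × $58.86 = $10,511,807.40.
Subtracting fixed costs: EBIT = $10,511,807.40 − $3,486,100 = $7,025,707.40.
Interest = $4,095,189.00, so EBIT − I = $2,930,518.40.
Degree of combined leverage = contribution ÷ (EBIT − I) = $10,511,807.40 ÷ $2,930,518.40 = 3.5870.
%ΔEPS = DCL × %ΔSales = 3.5870 × +7.3% = +26.2%.

+26.2%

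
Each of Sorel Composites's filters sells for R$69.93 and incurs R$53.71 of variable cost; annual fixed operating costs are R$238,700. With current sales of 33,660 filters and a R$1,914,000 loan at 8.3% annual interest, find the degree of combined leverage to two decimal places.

3.68

Total contribution margin = 33,660 × R$16.22 = R$545,965.20.
EBIT = R$545,965.20 − R$238,700 = R$307,265.20. Interest = R$158,862.00, so EBIT − I = R$148,403.20.
DCL = contribution ÷ (EBIT − I) = R$545,965.20 ÷ R$148,403.20 = 3.6789.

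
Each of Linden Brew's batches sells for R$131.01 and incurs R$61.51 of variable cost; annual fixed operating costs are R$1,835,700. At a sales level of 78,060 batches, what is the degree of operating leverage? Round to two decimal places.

Contribution at this volume is 78,060 × R$69.50 = R$5,425,170.00.
EBIT = R$5,425,170.00 − R$1,835,700 = R$3,589,470.00.
DOL = contribution ÷ EBIT = R$5,425,170.00 ÷ R$3,589,470.00 = 1.5114.

1.51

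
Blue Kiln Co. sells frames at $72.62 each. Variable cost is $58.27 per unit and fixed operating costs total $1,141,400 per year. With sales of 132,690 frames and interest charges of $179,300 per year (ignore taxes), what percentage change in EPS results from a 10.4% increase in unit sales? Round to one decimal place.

Contribution at this volume is 132,690 × $14.35 = $1,904,101.50.
Subtracting fixed costs: EBIT = $1,904,101.50 − $1,141,400 = $762,701.50.
Interest = $179,300.00, so EBIT − I = $583,401.50.
Degree of combined leverage = contribution ÷ (EBIT − I) = $1,904,101.50 ÷ $583,401.50 = 3.2638.
EPS therefore changes by 3.2638 × (+10.4%) = +33.9%.

+33.9%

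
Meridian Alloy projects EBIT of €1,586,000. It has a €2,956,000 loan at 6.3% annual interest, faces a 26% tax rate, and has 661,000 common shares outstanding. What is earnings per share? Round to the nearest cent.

Pre-tax income = €1,586,000 − €186,228.00 = €1,399,772.00.
After tax at 26%: net income = €1,399,772.00 × 0.74 = €1,035,831.28.
Per share: €1,035,831.28 / 661,000 shares = €1.57.

€1.57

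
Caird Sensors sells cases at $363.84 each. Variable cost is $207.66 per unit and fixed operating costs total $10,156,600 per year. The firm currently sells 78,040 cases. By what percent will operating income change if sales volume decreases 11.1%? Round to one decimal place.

-66.6%

Contribution at this volume is 78,040 × $156.18 = $12,188,287.20.
EBIT = $12,188,287.20 − $10,156,600 = $2,031,687.20.
DOL = contribution ÷ EBIT = $12,188,287.20 ÷ $2,031,687.20 = 5.9991.
Operating income changes by 5.9991 × -11.1% = -66.6%.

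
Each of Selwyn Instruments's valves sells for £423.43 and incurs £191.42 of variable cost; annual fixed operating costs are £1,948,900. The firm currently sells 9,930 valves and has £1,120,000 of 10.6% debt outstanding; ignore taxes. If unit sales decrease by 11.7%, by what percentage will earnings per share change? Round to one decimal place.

-114.1%

At 9,930 units, contribution = 9,930 × £232.01 = £2,303,859.30.
Subtracting fixed costs: EBIT = £2,303,859.30 − £1,948,900 = £354,959.30.
Interest = £118,720.00, so EBIT − I = £236,239.30.
DCL = total CM / (EBIT − I) = £2,303,859.30 / £236,239.30 = 9.7522.
%ΔEPS = DCL × %ΔSales = 9.7522 × -11.7% = -114.1%.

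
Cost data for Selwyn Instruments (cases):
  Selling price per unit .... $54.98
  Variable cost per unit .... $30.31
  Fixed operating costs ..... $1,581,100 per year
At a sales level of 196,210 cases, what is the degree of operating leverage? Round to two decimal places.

1.49

At 196,210 units, contribution = 196,210 × $24.67 = $4,840,500.70.
EBIT = $4,840,500.70 − $1,581,100 = $3,259,400.70.
So DOL = total CM / EBIT = $4,840,500.70 / $3,259,400.70 = 1.4851.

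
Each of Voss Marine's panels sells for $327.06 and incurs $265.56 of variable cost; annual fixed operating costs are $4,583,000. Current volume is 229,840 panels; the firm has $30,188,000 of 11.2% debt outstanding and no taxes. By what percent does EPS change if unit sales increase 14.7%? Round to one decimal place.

+33.7%

At 229,840 units, contribution = 229,840 × $61.50 = $14,135,160.00.
Subtracting fixed costs: EBIT = $14,135,160.00 − $4,583,000 = $9,552,160.00.
Interest = $3,381,056.00, so EBIT − I = $6,171,104.00.
Degree of combined leverage = contribution ÷ (EBIT − I) = $14,135,160.00 ÷ $6,171,104.00 = 2.2905.
EPS therefore changes by 2.2905 × (+14.7%) = +33.7%.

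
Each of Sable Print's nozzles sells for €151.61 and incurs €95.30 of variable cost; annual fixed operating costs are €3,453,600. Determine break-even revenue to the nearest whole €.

€9,298,531

Contribution margin per unit = €151.61 − €95.30 = €56.31, a CM ratio of €56.31 ÷ €151.61 = 0.3714.
Break-even sales = FC ÷ CM ratio = €3,453,600 × €151.61 / €56.31 = €9,298,531.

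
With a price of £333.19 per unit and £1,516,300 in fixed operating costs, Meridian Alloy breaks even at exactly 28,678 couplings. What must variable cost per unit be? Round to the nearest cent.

£280.32

Contribution per unit must be FC / Q = £1,516,300 / 28,678 = £52.8733.
Hence VC = price − CM = £333.19 − £52.8733 = £280.32.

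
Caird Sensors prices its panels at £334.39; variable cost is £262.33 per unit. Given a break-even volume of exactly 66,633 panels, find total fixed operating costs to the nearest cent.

Contribution margin per unit = £334.39 − £262.33 = £72.06.
Fixed costs = break-even units × CM = 66,633 × £72.06 = £4,801,573.98.

£4,801,573.98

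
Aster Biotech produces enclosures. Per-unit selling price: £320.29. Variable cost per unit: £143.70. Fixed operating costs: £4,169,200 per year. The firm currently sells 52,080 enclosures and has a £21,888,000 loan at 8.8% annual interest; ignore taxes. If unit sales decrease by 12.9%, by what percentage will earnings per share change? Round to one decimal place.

Contribution at this volume is 52,080 × £176.59 = £9,196,807.20.
EBIT = £9,196,807.20 − £4,169,200 = £5,027,607.20.
After interest of £1,926,144.00, pre-tax earnings = £3,101,463.20.
Degree of combined leverage = contribution ÷ (EBIT − I) = £9,196,807.20 ÷ £3,101,463.20 = 2.9653.
%ΔEPS = DCL × %ΔSales = 2.9653 × -12.9% = -38.3%.

-38.3%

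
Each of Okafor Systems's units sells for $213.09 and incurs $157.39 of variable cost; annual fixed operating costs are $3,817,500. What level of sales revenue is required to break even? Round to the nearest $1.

Contribution margin per unit = $213.09 − $157.39 = $55.70, a CM ratio of $55.70 ÷ $213.09 = 0.2614.
Break-even sales = FC ÷ CM ratio = $3,817,500 × $213.09 / $55.70 = $14,604,508.

$14,604,508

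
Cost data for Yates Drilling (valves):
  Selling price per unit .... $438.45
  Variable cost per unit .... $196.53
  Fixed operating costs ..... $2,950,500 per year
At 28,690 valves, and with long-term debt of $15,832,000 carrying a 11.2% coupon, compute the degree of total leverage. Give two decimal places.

Total contribution margin = 28,690 × $241.92 = $6,940,684.80.
Subtracting fixed costs: EBIT = $6,940,684.80 − $2,950,500 = $3,990,184.80. Interest = $1,773,184.00, so EBIT − I = $2,217,000.80.
Degree of total leverage = total CM / (EBIT − interest) = $6,940,684.80 / $2,217,000.80 = 3.1307.

3.13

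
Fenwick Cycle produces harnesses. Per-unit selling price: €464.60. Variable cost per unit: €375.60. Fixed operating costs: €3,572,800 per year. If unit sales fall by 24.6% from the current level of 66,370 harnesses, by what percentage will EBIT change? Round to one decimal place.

At 66,370 units, contribution = 66,370 × €89.00 = €5,906,930.00.
Subtracting fixed costs: EBIT = €5,906,930.00 − €3,572,800 = €2,334,130.00.
Degree of operating leverage = €5,906,930.00 / €2,334,130.00 = 2.5307.
So EBIT moves 2.5307 × (-24.6%) = -62.3%.

-62.3%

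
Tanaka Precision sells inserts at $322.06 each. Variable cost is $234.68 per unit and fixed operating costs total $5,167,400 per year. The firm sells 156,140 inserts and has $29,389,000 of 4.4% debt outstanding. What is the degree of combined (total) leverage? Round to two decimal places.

At 156,140 units, contribution = 156,140 × $87.38 = $13,643,513.20.
Operating income = contribution − fixed costs = $13,643,513.20 − $5,167,400 = $8,476,113.20. Interest = $1,293,116.00, so EBIT − I = $7,182,997.20.
DCL = contribution ÷ (EBIT − I) = $13,643,513.20 ÷ $7,182,997.20 = 1.8994.

1.90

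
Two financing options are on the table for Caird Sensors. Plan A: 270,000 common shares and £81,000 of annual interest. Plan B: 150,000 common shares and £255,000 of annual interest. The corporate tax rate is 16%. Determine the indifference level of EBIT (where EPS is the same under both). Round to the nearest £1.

Set EPS_A = EPS_B: (EBIT − £81,000)(1 − 0.16) ÷ 270,000 = (EBIT − £255,000)(1 − 0.16) ÷ 150,000.
Cancelling (1 − t) and cross-multiplying: 150,000·(EBIT − 81,000) = 270,000·(EBIT − 255,000).
EBIT × (270,000 − 150,000) = 255,000 × 270,000 − 81,000 × 150,000 = 56,700,000,000, so EBIT = 56,700,000,000 ÷ 120,000 = 472,500.00.

£472,500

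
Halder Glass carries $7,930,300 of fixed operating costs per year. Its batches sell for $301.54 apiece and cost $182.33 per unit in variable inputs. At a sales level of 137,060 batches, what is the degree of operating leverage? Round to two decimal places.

Contribution at this volume is 137,060 × $119.21 = $16,338,922.60.
EBIT = $16,338,922.60 − $7,930,300 = $8,408,622.60.
DOL = contribution ÷ EBIT = $16,338,922.60 ÷ $8,408,622.60 = 1.9431.

1.94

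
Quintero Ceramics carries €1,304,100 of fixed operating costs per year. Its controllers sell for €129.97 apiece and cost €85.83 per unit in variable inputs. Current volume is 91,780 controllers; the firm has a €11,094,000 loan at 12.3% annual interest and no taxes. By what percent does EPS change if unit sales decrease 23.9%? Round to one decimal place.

Contribution at this volume is 91,780 × €44.14 = €4,051,169.20.
Subtracting fixed costs: EBIT = €4,051,169.20 − €1,304,100 = €2,747,069.20.
Interest = €1,364,562.00, so EBIT − I = €1,382,507.20.
DCL = total CM / (EBIT − I) = €4,051,169.20 / €1,382,507.20 = 2.9303.
EPS therefore changes by 2.9303 × (-23.9%) = -70.0%.

-70.0%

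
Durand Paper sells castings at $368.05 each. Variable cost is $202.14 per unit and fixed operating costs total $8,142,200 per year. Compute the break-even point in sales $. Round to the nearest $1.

$18,062,424

Contribution margin per unit = $368.05 − $202.14 = $165.91, a CM ratio of $165.91 ÷ $368.05 = 0.4508.
Break-even revenue = fixed costs × price ÷ CM = $8,142,200 × $368.05 ÷ $165.91 = $18,062,424.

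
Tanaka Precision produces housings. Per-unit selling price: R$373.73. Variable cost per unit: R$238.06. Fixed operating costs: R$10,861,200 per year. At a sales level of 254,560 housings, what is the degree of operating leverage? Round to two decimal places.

1.46

At 254,560 units, contribution = 254,560 × R$135.67 = R$34,536,155.20.
EBIT = R$34,536,155.20 − R$10,861,200 = R$23,674,955.20.
So DOL = total CM / EBIT = R$34,536,155.20 / R$23,674,955.20 = 1.4588.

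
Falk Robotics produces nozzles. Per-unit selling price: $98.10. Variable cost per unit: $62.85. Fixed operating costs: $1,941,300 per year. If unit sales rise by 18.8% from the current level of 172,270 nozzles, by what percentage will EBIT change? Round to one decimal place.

+27.6%

At 172,270 units, contribution = 172,270 × $35.25 = $6,072,517.50.
Operating income = contribution − fixed costs = $6,072,517.50 − $1,941,300 = $4,131,217.50.
DOL = contribution ÷ EBIT = $6,072,517.50 ÷ $4,131,217.50 = 1.4699.
So EBIT moves 1.4699 × (+18.8%) = +27.6%.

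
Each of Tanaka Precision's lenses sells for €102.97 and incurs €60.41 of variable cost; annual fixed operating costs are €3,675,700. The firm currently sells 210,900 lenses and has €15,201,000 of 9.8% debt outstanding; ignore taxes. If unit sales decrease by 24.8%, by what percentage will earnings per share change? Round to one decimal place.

-58.4%

Contribution at this volume is 210,900 × €42.56 = €8,975,904.00.
Operating income = contribution − fixed costs = €8,975,904.00 − €3,675,700 = €5,300,204.00.
After interest of €1,489,698.00, pre-tax earnings = €3,810,506.00.
Degree of combined leverage = contribution ÷ (EBIT − I) = €8,975,904.00 ÷ €3,810,506.00 = 2.3556.
%ΔEPS = DCL × %ΔSales = 2.3556 × -24.8% = -58.4%.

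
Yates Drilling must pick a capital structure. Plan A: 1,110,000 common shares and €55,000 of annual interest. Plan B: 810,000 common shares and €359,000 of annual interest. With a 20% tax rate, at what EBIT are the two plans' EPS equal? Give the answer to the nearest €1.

€1,179,800

Set EPS_A = EPS_B: (EBIT − €55,000)(1 − 0.20) ÷ 1,110,000 = (EBIT − €359,000)(1 − 0.20) ÷ 810,000.
Cancelling (1 − t) and cross-multiplying: 810,000·(EBIT − 55,000) = 1,110,000·(EBIT − 359,000).
EBIT × (1,110,000 − 810,000) = 359,000 × 1,110,000 − 55,000 × 810,000 = 353,940,000,000, so EBIT = 353,940,000,000 ÷ 300,000 = 1,179,800.00.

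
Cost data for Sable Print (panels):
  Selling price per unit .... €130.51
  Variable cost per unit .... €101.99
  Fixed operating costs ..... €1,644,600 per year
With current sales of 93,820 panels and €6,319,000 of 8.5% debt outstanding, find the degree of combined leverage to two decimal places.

At 93,820 units, contribution = 93,820 × €28.52 = €2,675,746.40.
EBIT = €2,675,746.40 − €1,644,600 = €1,031,146.40. Interest = €537,115.00.
DOL = €2,675,746.40 ÷ €1,031,146.40 = 2.5949; DFL = €1,031,146.40 ÷ €494,031.40 = 2.0872.
Combined leverage = 2.5949 × 2.0872 = 5.4161.

5.42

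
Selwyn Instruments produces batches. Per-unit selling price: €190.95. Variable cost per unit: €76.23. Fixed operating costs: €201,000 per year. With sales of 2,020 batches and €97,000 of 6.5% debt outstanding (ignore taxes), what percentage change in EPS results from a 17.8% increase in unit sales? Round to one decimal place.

At 2,020 units, contribution = 2,020 × €114.72 = €231,734.40.
EBIT = €231,734.40 − €201,000 = €30,734.40.
After interest of €6,305.00, pre-tax earnings = €24,429.40.
DCL = total CM / (EBIT − I) = €231,734.40 / €24,429.40 = 9.4859.
EPS therefore changes by 9.4859 × (+17.8%) = +168.8%.

+168.8%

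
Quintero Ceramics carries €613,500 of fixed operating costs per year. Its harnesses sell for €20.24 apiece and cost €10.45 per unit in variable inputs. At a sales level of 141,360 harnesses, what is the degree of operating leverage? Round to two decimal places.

1.80

Total contribution margin = 141,360 × €9.79 = €1,383,914.40.
EBIT = €1,383,914.40 − €613,500 = €770,414.40.
So DOL = total CM / EBIT = €1,383,914.40 / €770,414.40 = 1.7963.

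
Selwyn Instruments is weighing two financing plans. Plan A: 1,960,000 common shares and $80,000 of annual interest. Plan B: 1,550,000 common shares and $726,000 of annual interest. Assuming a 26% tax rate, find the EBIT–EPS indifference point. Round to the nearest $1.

At indifference, (EBIT − 80,000)(1 − t)/1,960,000 = (EBIT − 726,000)(1 − t)/1,550,000.
Cancelling (1 − t) and cross-multiplying: 1,550,000·(EBIT − 80,000) = 1,960,000·(EBIT − 726,000).
Solving, EBIT = (726,000·1,960,000 − 80,000·1,550,000) / (1,960,000 − 1,550,000) = 1,298,960,000,000 / 410,000 = 3,168,195.12.

$3,168,195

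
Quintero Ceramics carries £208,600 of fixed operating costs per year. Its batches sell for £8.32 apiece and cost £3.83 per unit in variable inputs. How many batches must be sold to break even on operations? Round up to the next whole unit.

Each unit contributes £8.32 − £3.83 = £4.49.
Units to break even: £208,600 ÷ £4.49 = 46,458.80, rounded up to 46,459.

46,459 batches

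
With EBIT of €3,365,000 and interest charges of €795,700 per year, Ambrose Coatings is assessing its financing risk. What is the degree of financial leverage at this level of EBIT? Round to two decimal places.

Annual interest charges come to €795,700.00.
DFL = EBIT ÷ (EBIT − I) = €3,365,000 ÷ (€3,365,000 − €795,700.00) = €3,365,000 ÷ €2,569,300.00 = 1.3097.

1.31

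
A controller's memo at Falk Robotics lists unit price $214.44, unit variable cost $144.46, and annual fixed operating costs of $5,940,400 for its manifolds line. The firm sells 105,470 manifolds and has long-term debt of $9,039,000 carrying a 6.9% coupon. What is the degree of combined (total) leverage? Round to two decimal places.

9.04

Contribution at this volume is 105,470 × $69.98 = $7,380,790.60.
Operating income = contribution − fixed costs = $7,380,790.60 − $5,940,400 = $1,440,390.60. Interest = $623,691.00.
DOL = $7,380,790.60 ÷ $1,440,390.60 = 5.1242; DFL = $1,440,390.60 ÷ $816,699.60 = 1.7637.
DCL = DOL × DFL = 5.1242 × 1.7637 = 9.0376.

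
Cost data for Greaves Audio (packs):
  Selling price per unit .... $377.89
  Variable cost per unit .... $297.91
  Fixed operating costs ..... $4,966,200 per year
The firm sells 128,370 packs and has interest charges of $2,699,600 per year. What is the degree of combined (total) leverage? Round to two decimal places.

Total contribution margin = 128,370 × $79.98 = $10,267,032.60.
Operating income = contribution − fixed costs = $10,267,032.60 − $4,966,200 = $5,300,832.60. Interest = $2,699,600.00, so EBIT − I = $2,601,232.60.
DCL = contribution ÷ (EBIT − I) = $10,267,032.60 ÷ $2,601,232.60 = 3.9470.

3.95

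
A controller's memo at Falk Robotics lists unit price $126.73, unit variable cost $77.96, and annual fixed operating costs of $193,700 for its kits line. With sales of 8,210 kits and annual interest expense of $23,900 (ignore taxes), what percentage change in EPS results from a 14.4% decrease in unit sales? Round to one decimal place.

Contribution at this volume is 8,210 × $48.77 = $400,401.70.
Subtracting fixed costs: EBIT = $400,401.70 − $193,700 = $206,701.70.
Interest = $23,900.00, so EBIT − I = $182,801.70.
DCL = total CM / (EBIT − I) = $400,401.70 / $182,801.70 = 2.1904.
EPS therefore changes by 2.1904 × (-14.4%) = -31.5%.

-31.5%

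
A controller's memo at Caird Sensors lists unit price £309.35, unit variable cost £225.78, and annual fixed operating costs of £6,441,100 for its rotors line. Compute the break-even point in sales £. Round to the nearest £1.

£23,842,937

Contribution margin per unit = £309.35 − £225.78 = £83.57, a CM ratio of £83.57 ÷ £309.35 = 0.2701.
Break-even sales = FC ÷ CM ratio = £6,441,100 × £309.35 / £83.57 = £23,842,937.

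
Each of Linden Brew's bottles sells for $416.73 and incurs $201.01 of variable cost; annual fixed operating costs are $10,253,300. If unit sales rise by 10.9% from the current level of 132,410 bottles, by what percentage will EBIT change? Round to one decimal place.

+17.0%

Total contribution margin = 132,410 × $215.72 = $28,563,485.20.
EBIT = $28,563,485.20 − $10,253,300 = $18,310,185.20.
DOL = contribution ÷ EBIT = $28,563,485.20 ÷ $18,310,185.20 = 1.5600.
%ΔEBIT = DOL × %ΔSales = 1.5600 × +10.9% = +17.0%.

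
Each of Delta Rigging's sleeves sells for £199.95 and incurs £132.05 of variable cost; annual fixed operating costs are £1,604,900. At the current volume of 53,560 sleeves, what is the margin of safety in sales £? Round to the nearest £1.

£5,983,258

Each unit contributes £199.95 − £132.05 = £67.90. Break-even units = £1,604,900 ÷ £67.90 = 23,636.23; break-even revenue = 23,636.23 × £199.95 = £4,726,064.14.
Actual sales revenue = 53,560 × £199.95 = £10,709,322.00.
Margin of safety = £10,709,322.00 − £4,726,064.14 = £5,983,258.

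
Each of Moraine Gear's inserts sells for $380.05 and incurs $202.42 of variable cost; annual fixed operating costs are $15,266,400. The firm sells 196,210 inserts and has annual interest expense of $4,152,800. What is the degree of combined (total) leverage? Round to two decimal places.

2.26

Total contribution margin = 196,210 × $177.63 = $34,852,782.30.
EBIT = $34,852,782.30 − $15,266,400 = $19,586,382.30. Interest = $4,152,800.00, so EBIT − I = $15,433,582.30.
DCL = contribution ÷ (EBIT − I) = $34,852,782.30 ÷ $15,433,582.30 = 2.2582.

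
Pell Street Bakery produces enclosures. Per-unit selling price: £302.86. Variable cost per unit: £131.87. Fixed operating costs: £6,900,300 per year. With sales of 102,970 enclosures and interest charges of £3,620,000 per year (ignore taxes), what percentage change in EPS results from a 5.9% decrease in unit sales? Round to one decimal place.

Contribution at this volume is 102,970 × £170.99 = £17,606,840.30.
EBIT = £17,606,840.30 − £6,900,300 = £10,706,540.30.
After interest of £3,620,000.00, pre-tax earnings = £7,086,540.30.
Degree of combined leverage = contribution ÷ (EBIT − I) = £17,606,840.30 ÷ £7,086,540.30 = 2.4845.
%ΔEPS = DCL × %ΔSales = 2.4845 × -5.9% = -14.7%.

-14.7%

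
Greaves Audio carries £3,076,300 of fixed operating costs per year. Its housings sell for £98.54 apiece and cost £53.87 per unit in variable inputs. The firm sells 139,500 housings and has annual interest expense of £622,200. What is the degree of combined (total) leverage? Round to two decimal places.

Total contribution margin = 139,500 × £44.67 = £6,231,465.00.
EBIT = £6,231,465.00 − £3,076,300 = £3,155,165.00. Interest = £622,200.00.
DOL = £6,231,465.00 ÷ £3,155,165.00 = 1.9750; DFL = £3,155,165.00 ÷ £2,532,965.00 = 1.2456.
Combined leverage = 1.9750 × 1.2456 = 2.4601.

2.46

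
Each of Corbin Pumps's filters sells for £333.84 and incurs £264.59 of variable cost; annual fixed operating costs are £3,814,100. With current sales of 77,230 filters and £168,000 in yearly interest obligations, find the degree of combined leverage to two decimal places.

3.91

Total contribution margin = 77,230 × £69.25 = £5,348,177.50.
Operating income = contribution − fixed costs = £5,348,177.50 − £3,814,100 = £1,534,077.50. Interest = £168,000.00, so EBIT − I = £1,366,077.50.
DCL = contribution ÷ (EBIT − I) = £5,348,177.50 ÷ £1,366,077.50 = 3.9150.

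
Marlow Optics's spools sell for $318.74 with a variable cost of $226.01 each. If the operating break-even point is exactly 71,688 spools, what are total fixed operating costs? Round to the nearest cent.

$6,647,628.24

Each unit contributes $318.74 − $226.01 = $92.73.
Fixed costs = break-even units × CM = 71,688 × $92.73 = $6,647,628.24.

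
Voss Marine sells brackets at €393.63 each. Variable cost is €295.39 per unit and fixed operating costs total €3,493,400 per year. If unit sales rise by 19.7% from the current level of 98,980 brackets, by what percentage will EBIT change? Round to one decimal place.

+30.7%

At 98,980 units, contribution = 98,980 × €98.24 = €9,723,795.20.
Operating income = contribution − fixed costs = €9,723,795.20 − €3,493,400 = €6,230,395.20.
So DOL = total CM / EBIT = €9,723,795.20 / €6,230,395.20 = 1.5607.
Operating income changes by 1.5607 × +19.7% = +30.7%.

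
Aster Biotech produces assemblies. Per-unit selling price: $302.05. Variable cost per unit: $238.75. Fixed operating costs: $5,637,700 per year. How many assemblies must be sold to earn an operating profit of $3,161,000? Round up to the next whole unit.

Unit CM = price − variable cost = $302.05 − $238.75 = $63.30.
Required volume = (fixed costs + target profit) ÷ CM = ($5,637,700 + $3,161,000) ÷ $63.30 = 139,000.00, so 139,000 assemblies.

139,000 assemblies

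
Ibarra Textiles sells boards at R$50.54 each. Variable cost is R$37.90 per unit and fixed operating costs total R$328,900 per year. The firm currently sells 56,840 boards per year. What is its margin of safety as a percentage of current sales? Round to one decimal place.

54.2%

Unit CM = price − variable cost = R$50.54 − R$37.90 = R$12.64. Break-even units = R$328,900 ÷ R$12.64 = 26,020.57; break-even revenue = 26,020.57 × R$50.54 = R$1,315,079.59.
Actual sales revenue = 56,840 × R$50.54 = R$2,872,693.60.
Margin of safety = (R$2,872,693.60 − R$1,315,079.59) ÷ R$2,872,693.60 = 54.2%.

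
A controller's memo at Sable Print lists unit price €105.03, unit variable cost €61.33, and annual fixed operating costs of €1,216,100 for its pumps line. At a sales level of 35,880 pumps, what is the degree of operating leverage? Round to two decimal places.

4.46

Contribution at this volume is 35,880 × €43.70 = €1,567,956.00.
Subtracting fixed costs: EBIT = €1,567,956.00 − €1,216,100 = €351,856.00.
So DOL = total CM / EBIT = €1,567,956.00 / €351,856.00 = 4.4562.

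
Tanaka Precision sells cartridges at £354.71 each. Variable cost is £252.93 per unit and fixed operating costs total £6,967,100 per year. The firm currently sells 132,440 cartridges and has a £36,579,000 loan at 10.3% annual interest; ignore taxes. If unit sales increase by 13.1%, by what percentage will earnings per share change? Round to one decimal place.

+64.3%

Total contribution margin = 132,440 × £101.78 = £13,479,743.20.
Subtracting fixed costs: EBIT = £13,479,743.20 − £6,967,100 = £6,512,643.20.
After interest of £3,767,637.00, pre-tax earnings = £2,745,006.20.
DCL = total CM / (EBIT − I) = £13,479,743.20 / £2,745,006.20 = 4.9106.
EPS therefore changes by 4.9106 × (+13.1%) = +64.3%.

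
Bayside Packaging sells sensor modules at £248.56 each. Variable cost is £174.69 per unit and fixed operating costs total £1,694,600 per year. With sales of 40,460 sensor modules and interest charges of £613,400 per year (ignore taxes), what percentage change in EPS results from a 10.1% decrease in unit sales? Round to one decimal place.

-44.3%

Contribution at this volume is 40,460 × £73.87 = £2,988,780.20.
EBIT = £2,988,780.20 − £1,694,600 = £1,294,180.20.
Interest = £613,400.00, so EBIT − I = £680,780.20.
Degree of combined leverage = contribution ÷ (EBIT − I) = £2,988,780.20 ÷ £680,780.20 = 4.3902.
%ΔEPS = DCL × %ΔSales = 4.3902 × -10.1% = -44.3%.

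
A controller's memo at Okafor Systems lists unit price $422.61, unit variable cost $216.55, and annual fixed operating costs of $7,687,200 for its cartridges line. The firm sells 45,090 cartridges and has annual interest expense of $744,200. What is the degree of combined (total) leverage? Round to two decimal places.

Total contribution margin = 45,090 × $206.06 = $9,291,245.40.
Subtracting fixed costs: EBIT = $9,291,245.40 − $7,687,200 = $1,604,045.40. Interest = $744,200.00, so EBIT − I = $859,845.40.
Degree of total leverage = total CM / (EBIT − interest) = $9,291,245.40 / $859,845.40 = 10.8057.

10.81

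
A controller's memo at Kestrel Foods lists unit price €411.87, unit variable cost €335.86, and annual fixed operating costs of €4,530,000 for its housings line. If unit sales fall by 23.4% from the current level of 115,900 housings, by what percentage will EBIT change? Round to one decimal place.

Total contribution margin = 115,900 × €76.01 = €8,809,559.00.
Subtracting fixed costs: EBIT = €8,809,559.00 − €4,530,000 = €4,279,559.00.
Degree of operating leverage = €8,809,559.00 / €4,279,559.00 = 2.0585.
Operating income changes by 2.0585 × -23.4% = -48.2%.

-48.2%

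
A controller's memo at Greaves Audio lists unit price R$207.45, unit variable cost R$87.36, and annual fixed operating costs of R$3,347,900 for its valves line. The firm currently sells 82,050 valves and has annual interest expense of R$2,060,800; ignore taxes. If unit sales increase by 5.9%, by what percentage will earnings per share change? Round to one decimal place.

Contribution at this volume is 82,050 × R$120.09 = R$9,853,384.50.
Operating income = contribution − fixed costs = R$9,853,384.50 − R$3,347,900 = R$6,505,484.50.
Interest = R$2,060,800.00, so EBIT − I = R$4,444,684.50.
DCL = total CM / (EBIT − I) = R$9,853,384.50 / R$4,444,684.50 = 2.2169.
%ΔEPS = DCL × %ΔSales = 2.2169 × +5.9% = +13.1%.

+13.1%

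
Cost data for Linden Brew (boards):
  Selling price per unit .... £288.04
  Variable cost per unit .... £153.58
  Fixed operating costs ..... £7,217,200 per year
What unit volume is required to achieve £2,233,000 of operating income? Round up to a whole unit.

70,283 boards

Each unit contributes £288.04 − £153.58 = £134.46.
Required volume = (fixed costs + target profit) ÷ CM = (£7,217,200 + £2,233,000) ÷ £134.46 = 70,282.61, so 70,283 boards.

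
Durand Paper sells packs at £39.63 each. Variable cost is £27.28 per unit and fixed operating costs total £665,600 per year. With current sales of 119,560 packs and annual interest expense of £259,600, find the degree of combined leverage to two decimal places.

Total contribution margin = 119,560 × £12.35 = £1,476,566.00.
Operating income = contribution − fixed costs = £1,476,566.00 − £665,600 = £810,966.00. Interest = £259,600.00, so EBIT − I = £551,366.00.
DCL = contribution ÷ (EBIT − I) = £1,476,566.00 ÷ £551,366.00 = 2.6780.

2.68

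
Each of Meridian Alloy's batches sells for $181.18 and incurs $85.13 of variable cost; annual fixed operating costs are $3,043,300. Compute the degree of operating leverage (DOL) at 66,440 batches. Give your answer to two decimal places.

Total contribution margin = 66,440 × $96.05 = $6,381,562.00.
Subtracting fixed costs: EBIT = $6,381,562.00 − $3,043,300 = $3,338,262.00.
DOL = contribution ÷ EBIT = $6,381,562.00 ÷ $3,338,262.00 = 1.9116.

1.91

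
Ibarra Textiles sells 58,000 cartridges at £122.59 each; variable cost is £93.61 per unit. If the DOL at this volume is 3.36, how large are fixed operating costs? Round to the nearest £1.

£1,180,590

Total contribution margin = 58,000 × £28.98 = £1,680,840.00.
DOL = contribution / EBIT, so EBIT = £1,680,840.00 / 3.36 = £500,250.00.
Fixed costs = CM − EBIT = £1,680,840.00 − £500,250.00 = £1,180,590.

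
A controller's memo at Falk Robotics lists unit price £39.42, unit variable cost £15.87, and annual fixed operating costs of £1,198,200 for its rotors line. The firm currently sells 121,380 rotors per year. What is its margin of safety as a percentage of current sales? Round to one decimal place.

Contribution margin per unit = £39.42 − £15.87 = £23.55. Break-even units = £1,198,200 ÷ £23.55 = 50,878.98; break-even revenue = 50,878.98 × £39.42 = £2,005,649.43.
Actual sales revenue = 121,380 × £39.42 = £4,784,799.60.
Margin of safety = (£4,784,799.60 − £2,005,649.43) ÷ £4,784,799.60 = 58.1%.

58.1%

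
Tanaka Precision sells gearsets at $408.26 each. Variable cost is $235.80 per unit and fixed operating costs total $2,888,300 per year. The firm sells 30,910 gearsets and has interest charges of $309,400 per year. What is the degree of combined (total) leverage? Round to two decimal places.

Total contribution margin = 30,910 × $172.46 = $5,330,738.60.
Operating income = contribution − fixed costs = $5,330,738.60 − $2,888,300 = $2,442,438.60. Interest = $309,400.00.
DOL = $5,330,738.60 ÷ $2,442,438.60 = 2.1825; DFL = $2,442,438.60 ÷ $2,133,038.60 = 1.1451.
DCL = DOL × DFL = 2.1825 × 1.1451 = 2.4992.

2.50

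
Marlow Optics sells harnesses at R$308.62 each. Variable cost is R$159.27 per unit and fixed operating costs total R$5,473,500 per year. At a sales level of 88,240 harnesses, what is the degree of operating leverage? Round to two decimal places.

1.71

Total contribution margin = 88,240 × R$149.35 = R$13,178,644.00.
EBIT = R$13,178,644.00 − R$5,473,500 = R$7,705,144.00.
So DOL = total CM / EBIT = R$13,178,644.00 / R$7,705,144.00 = 1.7104.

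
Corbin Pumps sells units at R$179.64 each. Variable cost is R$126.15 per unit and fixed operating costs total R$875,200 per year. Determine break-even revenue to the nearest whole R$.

R$2,939,258

CM per unit = R$179.64 − R$126.15 = R$53.49; CM ratio = R$53.49 / R$179.64 = 0.2978.
Break-even sales = FC ÷ CM ratio = R$875,200 × R$179.64 / R$53.49 = R$2,939,258.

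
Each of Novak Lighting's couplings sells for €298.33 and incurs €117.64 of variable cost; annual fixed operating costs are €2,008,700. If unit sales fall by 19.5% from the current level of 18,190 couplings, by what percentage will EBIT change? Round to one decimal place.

-50.1%

Contribution at this volume is 18,190 × €180.69 = €3,286,751.10.
Subtracting fixed costs: EBIT = €3,286,751.10 − €2,008,700 = €1,278,051.10.
DOL = contribution ÷ EBIT = €3,286,751.10 ÷ €1,278,051.10 = 2.5717.
%ΔEBIT = DOL × %ΔSales = 2.5717 × -19.5% = -50.1%.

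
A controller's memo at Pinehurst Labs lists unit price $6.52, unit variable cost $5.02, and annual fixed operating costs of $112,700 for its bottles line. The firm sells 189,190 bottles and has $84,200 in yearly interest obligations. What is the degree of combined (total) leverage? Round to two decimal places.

Contribution at this volume is 189,190 × $1.50 = $283,785.00.
EBIT = $283,785.00 − $112,700 = $171,085.00. Interest = $84,200.00.
DOL = $283,785.00 ÷ $171,085.00 = 1.6587; DFL = $171,085.00 ÷ $86,885.00 = 1.9691.
DCL = DOL × DFL = 1.6587 × 1.9691 = 3.2661.

3.27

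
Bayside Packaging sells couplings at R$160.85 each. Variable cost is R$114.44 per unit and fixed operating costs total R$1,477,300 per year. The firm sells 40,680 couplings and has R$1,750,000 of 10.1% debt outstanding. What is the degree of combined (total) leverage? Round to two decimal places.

Total contribution margin = 40,680 × R$46.41 = R$1,887,958.80.
EBIT = R$1,887,958.80 − R$1,477,300 = R$410,658.80. Interest = R$176,750.00.
DOL = R$1,887,958.80 ÷ R$410,658.80 = 4.5974; DFL = R$410,658.80 ÷ R$233,908.80 = 1.7556.
DCL = DOL × DFL = 4.5974 × 1.7556 = 8.0712.

8.07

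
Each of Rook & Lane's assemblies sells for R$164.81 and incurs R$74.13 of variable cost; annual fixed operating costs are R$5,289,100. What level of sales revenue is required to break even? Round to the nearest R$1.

Contribution margin per unit = R$164.81 − R$74.13 = R$90.68, a CM ratio of R$90.68 ÷ R$164.81 = 0.5502.
Break-even revenue = fixed costs × price ÷ CM = R$5,289,100 × R$164.81 ÷ R$90.68 = R$9,612,887.

R$9,612,887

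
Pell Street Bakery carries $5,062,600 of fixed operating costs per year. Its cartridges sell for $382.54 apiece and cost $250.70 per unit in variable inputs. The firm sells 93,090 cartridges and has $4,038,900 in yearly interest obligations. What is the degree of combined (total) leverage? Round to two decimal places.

Total contribution margin = 93,090 × $131.84 = $12,272,985.60.
Subtracting fixed costs: EBIT = $12,272,985.60 − $5,062,600 = $7,210,385.60. Interest = $4,038,900.00.
DOL = $12,272,985.60 ÷ $7,210,385.60 = 1.7021; DFL = $7,210,385.60 ÷ $3,171,485.60 = 2.2735.
Combined leverage = 1.7021 × 2.2735 = 3.8697.

3.87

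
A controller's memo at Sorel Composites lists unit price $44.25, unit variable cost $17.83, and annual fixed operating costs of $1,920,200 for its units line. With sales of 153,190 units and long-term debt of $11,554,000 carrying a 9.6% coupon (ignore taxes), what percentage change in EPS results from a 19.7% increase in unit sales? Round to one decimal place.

+78.3%

At 153,190 units, contribution = 153,190 × $26.42 = $4,047,279.80.
Subtracting fixed costs: EBIT = $4,047,279.80 − $1,920,200 = $2,127,079.80.
After interest of $1,109,184.00, pre-tax earnings = $1,017,895.80.
Degree of combined leverage = contribution ÷ (EBIT − I) = $4,047,279.80 ÷ $1,017,895.80 = 3.9761.
%ΔEPS = DCL × %ΔSales = 3.9761 × +19.7% = +78.3%.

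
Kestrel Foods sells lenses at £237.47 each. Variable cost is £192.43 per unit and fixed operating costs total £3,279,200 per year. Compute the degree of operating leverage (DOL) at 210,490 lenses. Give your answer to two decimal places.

1.53

At 210,490 units, contribution = 210,490 × £45.04 = £9,480,469.60.
Operating income = contribution − fixed costs = £9,480,469.60 − £3,279,200 = £6,201,269.60.
DOL = contribution ÷ EBIT = £9,480,469.60 ÷ £6,201,269.60 = 1.5288.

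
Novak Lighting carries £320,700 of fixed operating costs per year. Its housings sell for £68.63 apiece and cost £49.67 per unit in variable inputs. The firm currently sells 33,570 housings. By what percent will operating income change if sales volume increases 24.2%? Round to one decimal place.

+48.8%

At 33,570 units, contribution = 33,570 × £18.96 = £636,487.20.
Operating income = contribution − fixed costs = £636,487.20 − £320,700 = £315,787.20.
DOL = contribution ÷ EBIT = £636,487.20 ÷ £315,787.20 = 2.0156.
So EBIT moves 2.0156 × (+24.2%) = +48.8%.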